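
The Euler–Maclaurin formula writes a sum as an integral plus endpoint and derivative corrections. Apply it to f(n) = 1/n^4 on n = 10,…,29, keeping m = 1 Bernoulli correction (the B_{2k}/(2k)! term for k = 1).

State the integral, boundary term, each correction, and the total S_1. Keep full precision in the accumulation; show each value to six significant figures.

S_1 ≈ 0.000373690

Integral: ∫_10^29 1/x^4 dx = 0.000319666.
Boundary: ½(f(10) + f(29)) = ½(0.000100000 + 1.41387e-06) = 5.07069e-05.
So far: 0.000370373.
k=1: B_{2}/(2)! × [f^{(1)}(29) − f^{(1)}(10)] = 1/12 × (-1.95016e-07 − (-4.00000e-05)) = 3.31708e-06.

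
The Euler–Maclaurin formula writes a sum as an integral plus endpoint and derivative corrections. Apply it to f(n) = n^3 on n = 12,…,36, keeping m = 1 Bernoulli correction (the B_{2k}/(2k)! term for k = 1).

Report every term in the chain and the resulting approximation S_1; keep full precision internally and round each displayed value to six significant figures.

The integral term ∫_12^36 x^3 dx = 414720.
Endpoint term: (f(12) + f(36))/2 = (1728.00 + 46656.0)/2 = 24192.0.
So far: 438912.
k=1: B_{2}/(2)! × [f^{(1)}(36) − f^{(1)}(12)] = 1/12 × (3888.00 − 432.000) = 288.000.

S_1 ≈ 439200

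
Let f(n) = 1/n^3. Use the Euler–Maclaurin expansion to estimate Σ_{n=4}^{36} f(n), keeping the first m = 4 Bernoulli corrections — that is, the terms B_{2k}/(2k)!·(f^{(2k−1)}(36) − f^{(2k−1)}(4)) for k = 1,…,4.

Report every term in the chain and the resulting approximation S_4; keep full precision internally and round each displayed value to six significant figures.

S_4 ≈ 0.0396446

∫_4^36 1/x^3 dx evaluates to 0.0308642.
Endpoint term: (f(4) + f(36))/2 = (0.0156250 + 2.14335e-05)/2 = 0.00782322.
Running total after boundary: 0.0386874.
k=1: B_{2}/(2)! × [f^{(1)}(36) − f^{(1)}(4)] = 1/12 × (-1.78612e-06 − (-0.0117188)) = 0.000976414.
Running total after k=1: 0.0396638.
k=2: B_{4}/(4)! × [f^{(3)}(36) − f^{(3)}(4)] = −1/720 × (-2.75636e-08 − (-0.0146484)) = -2.03450e-05.
Running total after k=2: 0.0396435.
k=3: B_{6}/(6)! × [f^{(5)}(36) − f^{(5)}(4)] = 1/30240 × (-8.93265e-10 − (-0.0384521)) = 1.27157e-06.
Running total after k=3: 0.0396448.
k=4: B_{8}/(8)! × [f^{(7)}(36) − f^{(7)}(4)] = −1/1209600 × (-4.96259e-11 − (-0.173035)) = -1.43051e-07.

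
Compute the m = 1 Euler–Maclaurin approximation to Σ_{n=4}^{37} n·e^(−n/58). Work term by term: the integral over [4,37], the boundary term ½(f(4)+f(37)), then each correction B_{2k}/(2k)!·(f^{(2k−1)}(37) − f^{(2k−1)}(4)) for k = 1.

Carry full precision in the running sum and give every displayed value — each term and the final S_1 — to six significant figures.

S_1 ≈ 456.545

Integral: ∫_4^37 x·e^(−x/58) dx = 444.960.
Endpoint term: (f(4) + f(37))/2 = (3.73344 + 19.5502)/2 = 11.6418.
Running total after boundary: 456.602.
Order-1 term: 1/12 · (0.191312 − 0.868989) = -0.0564731.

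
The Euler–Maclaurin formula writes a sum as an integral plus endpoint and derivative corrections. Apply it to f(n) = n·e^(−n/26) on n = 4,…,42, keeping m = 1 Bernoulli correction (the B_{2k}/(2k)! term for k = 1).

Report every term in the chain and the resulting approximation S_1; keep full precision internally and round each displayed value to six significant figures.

The integral term ∫_4^42 x·e^(−x/26) dx = 317.272.
½[f(4) + f(42)] = ½[3.42962 + 8.35020] = 5.88991.
Integral + boundary = 323.161.
Correction k=1: B_{2}/2! · (f^{(1)}(42) − f^{(1)}(4)) = 1/12 · (-0.122347 − 0.725496) = -0.0706536.

S_1 ≈ 323.091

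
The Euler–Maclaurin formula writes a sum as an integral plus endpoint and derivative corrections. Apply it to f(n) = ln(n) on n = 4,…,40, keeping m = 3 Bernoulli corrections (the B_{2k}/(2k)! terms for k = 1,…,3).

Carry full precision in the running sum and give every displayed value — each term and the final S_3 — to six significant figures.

S_3 ≈ 108.529

The integral term ∫_4^40 ln(x) dx = 106.010.
Endpoint term: (f(4) + f(40))/2 = (1.38629 + 3.68888)/2 = 2.53759.
Running total after boundary: 108.548.
Correction k=1: B_{2}/2! · (f^{(1)}(40) − f^{(1)}(4)) = 1/12 · (0.0250000 − 0.250000) = -0.0187500.
Partial sum through k=1: 108.529.
Correction k=2: B_{4}/4! · (f^{(3)}(40) − f^{(3)}(4)) = −1/720 · (3.12500e-05 − 0.0312500) = 4.33594e-05.
Partial sum through k=2: 108.529.
Correction k=3: B_{6}/6! · (f^{(5)}(40) − f^{(5)}(4)) = 1/30240 · (2.34375e-07 − 0.0234375) = -7.75042e-07.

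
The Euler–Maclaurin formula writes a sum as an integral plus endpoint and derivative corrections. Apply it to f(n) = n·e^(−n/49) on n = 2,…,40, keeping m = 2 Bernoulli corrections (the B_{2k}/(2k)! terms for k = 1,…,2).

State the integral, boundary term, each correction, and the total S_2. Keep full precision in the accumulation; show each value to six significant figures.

∫_2^40 x·e^(−x/49) dx evaluates to 471.262.
Boundary: ½(f(2) + f(40)) = ½(1.92001 + 17.6821) = 9.80106.
Integral + boundary = 481.064.
Correction k=1: B_{2}/2! · (f^{(1)}(40) − f^{(1)}(2)) = 1/12 · (0.0811933 − 0.920822) = -0.0699690.
Running total after k=1: 480.994.
Correction k=2: B_{4}/4! · (f^{(3)}(40) − f^{(3)}(2)) = −1/720 · (0.000402040 − 0.00118319) = 1.08493e-06.

S_2 ≈ 480.994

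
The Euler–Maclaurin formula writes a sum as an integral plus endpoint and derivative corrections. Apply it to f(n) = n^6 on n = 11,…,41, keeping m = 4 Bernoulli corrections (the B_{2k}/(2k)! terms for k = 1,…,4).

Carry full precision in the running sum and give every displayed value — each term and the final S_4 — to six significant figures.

S_4 ≈ 3.02530e+10

The integral term ∫_11^41 x^6 dx = 2.78193e+10.
½[f(11) + f(41)] = ½[1.77156e+06 + 4.75010e+09] = 2.37594e+09.
So far: 3.01952e+10.
k=1: B_{2}/(2)! × [f^{(1)}(41) − f^{(1)}(11)] = 1/12 × (6.95137e+08 − 966306) = 5.78476e+07.
Running total after k=1: 3.02530e+10.
k=2: B_{4}/(4)! × [f^{(3)}(41) − f^{(3)}(11)] = −1/720 × (8.27052e+06 − 159720) = -11265.0.
Running total after k=2: 3.02530e+10.
k=3: B_{6}/(6)! × [f^{(5)}(41) − f^{(5)}(11)] = 1/30240 × (29520.0 − 7920.00) = 0.714286.
Running total after k=3: 3.02530e+10.
k=4: B_{8}/(8)! × [f^{(7)}(41) − f^{(7)}(11)] = −1/1209600 × (0.00000 − 0.00000) = 0.00000.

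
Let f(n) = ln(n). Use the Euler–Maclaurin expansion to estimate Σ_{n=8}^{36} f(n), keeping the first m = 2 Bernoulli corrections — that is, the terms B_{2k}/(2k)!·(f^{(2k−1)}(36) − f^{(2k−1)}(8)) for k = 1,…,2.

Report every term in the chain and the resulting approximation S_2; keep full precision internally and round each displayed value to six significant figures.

S_2 ≈ 87.1945

The integral term ∫_8^36 ln(x) dx = 84.3711.
Endpoint term: (f(8) + f(36))/2 = (2.07944 + 3.58352)/2 = 2.83148.
So far: 87.2026.
k=1: B_{2}/(2)! × [f^{(1)}(36) − f^{(1)}(8)] = 1/12 × (0.0277778 − 0.125000) = -0.00810185.
Running total after k=1: 87.1945.
k=2: B_{4}/(4)! × [f^{(3)}(36) − f^{(3)}(8)] = −1/720 × (4.28669e-05 − 0.00390625) = 5.36581e-06.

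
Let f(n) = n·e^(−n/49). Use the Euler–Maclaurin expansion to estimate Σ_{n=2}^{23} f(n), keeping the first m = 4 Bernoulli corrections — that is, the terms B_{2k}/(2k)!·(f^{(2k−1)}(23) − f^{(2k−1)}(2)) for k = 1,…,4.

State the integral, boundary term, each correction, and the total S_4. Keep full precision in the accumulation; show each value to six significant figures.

S_4 ≈ 200.798

∫_2^23 x·e^(−x/49) dx evaluates to 192.695.
Endpoint term: (f(2) + f(23))/2 = (1.92001 + 14.3839)/2 = 8.15193.
So far: 200.847.
Correction k=1: B_{2}/2! · (f^{(1)}(23) − f^{(1)}(2)) = 1/12 · (0.331837 − 0.920822) = -0.0490820.
Running total after k=1: 200.798.
Correction k=2: B_{4}/4! · (f^{(3)}(23) − f^{(3)}(2)) = −1/720 · (0.000659145 − 0.00118319) = 7.27836e-07.
Running total after k=2: 200.798.
Correction k=3: B_{6}/6! · (f^{(5)}(23) − f^{(5)}(2)) = 1/30240 · (4.91496e-07 − 8.25847e-07) = -1.10566e-11.
Running total after k=3: 200.798.
Correction k=4: B_{8}/8! · (f^{(7)}(23) − f^{(7)}(2)) = −1/1209600 · (2.95070e-10 − 4.82676e-10) = 1.55097e-16.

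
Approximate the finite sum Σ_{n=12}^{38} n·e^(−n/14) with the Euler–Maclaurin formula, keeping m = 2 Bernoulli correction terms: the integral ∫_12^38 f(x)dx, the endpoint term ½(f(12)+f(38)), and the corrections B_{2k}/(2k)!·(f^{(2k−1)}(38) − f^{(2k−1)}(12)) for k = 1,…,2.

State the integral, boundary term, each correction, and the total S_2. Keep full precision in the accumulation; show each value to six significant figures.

S_2 ≈ 110.031

∫_12^38 x·e^(−x/14) dx evaluates to 106.240.
½[f(12) + f(38)] = ½[5.09247 + 2.51759] = 3.80503.
Integral + boundary = 110.045.
Correction k=1: B_{2}/2! · (f^{(1)}(38) − f^{(1)}(12)) = 1/12 · (-0.113575 − 0.0606247) = -0.0145167.
After k=1: 110.031.
Correction k=2: B_{4}/4! · (f^{(3)}(38) − f^{(3)}(12)) = −1/720 · (9.65776e-05 − 0.00463964) = 6.30982e-06.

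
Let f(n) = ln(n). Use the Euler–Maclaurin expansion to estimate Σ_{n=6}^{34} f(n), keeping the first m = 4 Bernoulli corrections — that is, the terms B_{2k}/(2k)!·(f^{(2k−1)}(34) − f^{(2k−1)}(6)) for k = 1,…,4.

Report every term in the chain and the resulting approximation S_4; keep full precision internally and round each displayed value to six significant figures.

∫_6^34 ln(x) dx evaluates to 81.1457.
Boundary: ½(f(6) + f(34)) = ½(1.79176 + 3.52636) = 2.65906.
Running total after boundary: 83.8048.
Correction k=1: B_{2}/2! · (f^{(1)}(34) − f^{(1)}(6)) = 1/12 · (0.0294118 − 0.166667) = -0.0114379.
Running total after k=1: 83.7933.
Correction k=2: B_{4}/4! · (f^{(3)}(34) − f^{(3)}(6)) = −1/720 · (5.08854e-05 − 0.00925926) = 1.27894e-05.
Running total after k=2: 83.7933.
Correction k=3: B_{6}/6! · (f^{(5)}(34) − f^{(5)}(6)) = 1/30240 · (5.28222e-07 − 0.00308642) = -1.02047e-07.
Running total after k=3: 83.7933.
Correction k=4: B_{8}/8! · (f^{(7)}(34) − f^{(7)}(6)) = −1/1209600 · (1.37082e-08 − 0.00257202) = 2.12633e-09.

S_4 ≈ 83.7933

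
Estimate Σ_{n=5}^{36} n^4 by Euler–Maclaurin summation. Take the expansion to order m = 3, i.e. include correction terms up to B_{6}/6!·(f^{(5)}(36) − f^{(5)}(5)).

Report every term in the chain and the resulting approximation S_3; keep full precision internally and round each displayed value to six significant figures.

∫_5^36 x^4 dx evaluates to 1.20926e+07.
Endpoint term: (f(5) + f(36))/2 = (625.000 + 1.67962e+06)/2 = 840120.
Integral + boundary = 1.29327e+07.
Correction k=1: B_{2}/2! · (f^{(1)}(36) − f^{(1)}(5)) = 1/12 · (186624 − 500.000) = 15510.3.
Running total after k=1: 1.29482e+07.
Correction k=2: B_{4}/4! · (f^{(3)}(36) − f^{(3)}(5)) = −1/720 · (864.000 − 120.000) = -1.03333.
Running total after k=2: 1.29482e+07.
Correction k=3: B_{6}/6! · (f^{(5)}(36) − f^{(5)}(5)) = 1/30240 · (0.00000 − 0.00000) = 0.00000.

S_3 ≈ 1.29482e+07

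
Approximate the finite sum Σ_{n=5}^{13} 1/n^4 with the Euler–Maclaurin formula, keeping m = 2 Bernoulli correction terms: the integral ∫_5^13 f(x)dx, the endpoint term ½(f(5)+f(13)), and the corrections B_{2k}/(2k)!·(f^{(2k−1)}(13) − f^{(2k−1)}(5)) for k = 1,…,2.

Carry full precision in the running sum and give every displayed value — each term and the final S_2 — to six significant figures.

S_2 ≈ 0.00343609

The integral term ∫_5^13 1/x^4 dx = 0.00251494.
½[f(5) + f(13)] = ½[0.00160000 + 3.50128e-05] = 0.000817506.
Running total after boundary: 0.00333245.
Order-1 term: 1/12 · (-1.07732e-05 − (-0.00128000)) = 0.000105769.
Partial sum through k=1: 0.00343822.
Order-2 term: −1/720 · (-1.91240e-06 − (-0.00153600)) = -2.13068e-06.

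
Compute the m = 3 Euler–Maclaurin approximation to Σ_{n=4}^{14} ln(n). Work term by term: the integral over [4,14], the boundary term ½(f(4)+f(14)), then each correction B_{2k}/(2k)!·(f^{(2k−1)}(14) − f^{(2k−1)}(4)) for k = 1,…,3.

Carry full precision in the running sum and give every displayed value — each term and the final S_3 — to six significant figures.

S_3 ≈ 23.3995

∫_4^14 ln(x) dx evaluates to 21.4016.
½[f(4) + f(14)] = ½[1.38629 + 2.63906] = 2.01268.
So far: 23.4143.
Correction k=1: B_{2}/2! · (f^{(1)}(14) − f^{(1)}(4)) = 1/12 · (0.0714286 − 0.250000) = -0.0148810.
Running total after k=1: 23.3994.
Correction k=2: B_{4}/4! · (f^{(3)}(14) − f^{(3)}(4)) = −1/720 · (0.000728863 − 0.0312500) = 4.23905e-05.
Running total after k=2: 23.3995.
Correction k=3: B_{6}/6! · (f^{(5)}(14) − f^{(5)}(4)) = 1/30240 · (4.46243e-05 − 0.0234375) = -7.73574e-07.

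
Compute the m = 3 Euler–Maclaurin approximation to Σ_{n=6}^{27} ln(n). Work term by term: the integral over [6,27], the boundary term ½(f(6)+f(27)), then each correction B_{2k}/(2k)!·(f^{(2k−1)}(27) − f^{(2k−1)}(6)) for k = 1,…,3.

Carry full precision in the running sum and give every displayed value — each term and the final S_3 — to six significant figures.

S_3 ≈ 59.7700

Integral: ∫_6^27 ln(x) dx = 57.2370.
Endpoint term: (f(6) + f(27))/2 = (1.79176 + 3.29584)/2 = 2.54380.
Integral + boundary = 59.7808.
Correction k=1: B_{2}/2! · (f^{(1)}(27) − f^{(1)}(6)) = 1/12 · (0.0370370 − 0.166667) = -0.0108025.
Running total after k=1: 59.7700.
Correction k=2: B_{4}/4! · (f^{(3)}(27) − f^{(3)}(6)) = −1/720 · (0.000101611 − 0.00925926) = 1.27190e-05.
Running total after k=2: 59.7700.
Correction k=3: B_{6}/6! · (f^{(5)}(27) − f^{(5)}(6)) = 1/30240 · (1.67260e-06 − 0.00308642) = -1.02009e-07.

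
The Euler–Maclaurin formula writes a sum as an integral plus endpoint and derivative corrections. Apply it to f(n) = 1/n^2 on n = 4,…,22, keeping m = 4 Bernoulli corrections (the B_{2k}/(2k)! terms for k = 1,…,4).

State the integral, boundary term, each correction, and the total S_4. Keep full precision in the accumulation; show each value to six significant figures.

∫_4^22 1/x^2 dx evaluates to 0.204545.
½[f(4) + f(22)] = ½[0.0625000 + 0.00206612] = 0.0322831.
So far: 0.236829.
Order-1 term: 1/12 · (-0.000187829 − (-0.0312500)) = 0.00258851.
Partial sum through k=1: 0.239417.
Order-2 term: −1/720 · (-4.65691e-06 − (-0.0234375)) = -3.25456e-05.
Partial sum through k=2: 0.239384.
Order-3 term: 1/30240 · (-2.88651e-07 − (-0.0439453)) = 1.45321e-06.
Partial sum through k=3: 0.239386.
Order-4 term: −1/1209600 · (-3.33977e-08 − (-0.153809)) = -1.27157e-07.

S_4 ≈ 0.239386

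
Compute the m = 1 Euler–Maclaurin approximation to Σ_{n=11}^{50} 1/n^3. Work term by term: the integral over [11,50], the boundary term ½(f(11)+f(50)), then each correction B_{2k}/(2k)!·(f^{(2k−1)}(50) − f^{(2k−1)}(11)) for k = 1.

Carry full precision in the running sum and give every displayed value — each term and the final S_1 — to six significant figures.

S_1 ≈ 0.00432892

Integral: ∫_11^50 1/x^3 dx = 0.00393223.
Boundary: ½(f(11) + f(50)) = ½(0.000751315 + 8.00000e-06) = 0.000379657.
Running total after boundary: 0.00431189.
k=1: B_{2}/(2)! × [f^{(1)}(50) − f^{(1)}(11)] = 1/12 × (-4.80000e-07 − (-0.000204904)) = 1.70353e-05.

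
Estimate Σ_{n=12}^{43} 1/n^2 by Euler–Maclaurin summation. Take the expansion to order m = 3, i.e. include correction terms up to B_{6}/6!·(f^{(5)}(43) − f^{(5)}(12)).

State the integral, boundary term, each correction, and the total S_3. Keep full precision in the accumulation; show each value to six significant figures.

∫_12^43 1/x^2 dx evaluates to 0.0600775.
½[f(12) + f(43)] = ½[0.00694444 + 0.000540833] = 0.00374264.
So far: 0.0638202.
Order-1 term: 1/12 · (-2.51550e-05 − (-0.00115741)) = 9.43544e-05.
After k=1: 0.0639145.
Order-2 term: −1/720 · (-1.63256e-07 − (-9.64506e-05)) = -1.33732e-07.
After k=2: 0.0639144.
Order-3 term: 1/30240 · (-2.64883e-09 − (-2.00939e-05)) = 6.64393e-10.

S_3 ≈ 0.0639144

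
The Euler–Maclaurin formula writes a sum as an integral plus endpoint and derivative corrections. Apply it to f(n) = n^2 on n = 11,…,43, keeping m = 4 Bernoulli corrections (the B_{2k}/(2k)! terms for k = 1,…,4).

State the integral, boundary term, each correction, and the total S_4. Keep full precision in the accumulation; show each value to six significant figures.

Integral: ∫_11^43 x^2 dx = 26058.7.
Boundary: ½(f(11) + f(43)) = ½(121.000 + 1849.00) = 985.000.
So far: 27043.7.
Correction k=1: B_{2}/2! · (f^{(1)}(43) − f^{(1)}(11)) = 1/12 · (86.0000 − 22.0000) = 5.33333.
Partial sum through k=1: 27049.0.
Correction k=2: B_{4}/4! · (f^{(3)}(43) − f^{(3)}(11)) = −1/720 · (0.00000 − 0.00000) = 0.00000.
Partial sum through k=2: 27049.0.
Correction k=3: B_{6}/6! · (f^{(5)}(43) − f^{(5)}(11)) = 1/30240 · (0.00000 − 0.00000) = 0.00000.
Partial sum through k=3: 27049.0.
Correction k=4: B_{8}/8! · (f^{(7)}(43) − f^{(7)}(11)) = −1/1209600 · (0.00000 − 0.00000) = 0.00000.

S_4 ≈ 27049.0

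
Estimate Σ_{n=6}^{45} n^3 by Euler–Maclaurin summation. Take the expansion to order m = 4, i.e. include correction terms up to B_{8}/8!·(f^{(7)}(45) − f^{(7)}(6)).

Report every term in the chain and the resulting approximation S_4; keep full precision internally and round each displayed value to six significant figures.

Integral: ∫_6^45 x^3 dx = 1.02483e+06.
Boundary: ½(f(6) + f(45)) = ½(216.000 + 91125.0) = 45670.5.
Running total after boundary: 1.07050e+06.
Correction k=1: B_{2}/2! · (f^{(1)}(45) − f^{(1)}(6)) = 1/12 · (6075.00 − 108.000) = 497.250.
Partial sum through k=1: 1.07100e+06.
Correction k=2: B_{4}/4! · (f^{(3)}(45) − f^{(3)}(6)) = −1/720 · (6.00000 − 6.00000) = 0.00000.
Partial sum through k=2: 1.07100e+06.
Correction k=3: B_{6}/6! · (f^{(5)}(45) − f^{(5)}(6)) = 1/30240 · (0.00000 − 0.00000) = 0.00000.
Partial sum through k=3: 1.07100e+06.
Correction k=4: B_{8}/8! · (f^{(7)}(45) − f^{(7)}(6)) = −1/1209600 · (0.00000 − 0.00000) = 0.00000.

S_4 ≈ 1.07100e+06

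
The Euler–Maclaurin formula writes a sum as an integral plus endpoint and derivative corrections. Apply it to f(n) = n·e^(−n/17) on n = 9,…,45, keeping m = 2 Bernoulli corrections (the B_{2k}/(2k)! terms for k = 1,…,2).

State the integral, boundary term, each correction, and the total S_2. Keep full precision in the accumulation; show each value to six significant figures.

S_2 ≈ 189.843

∫_9^45 x·e^(−x/17) dx evaluates to 185.631.
Boundary: ½(f(9) + f(45)) = ½(5.30056 + 3.18867) = 4.24462.
So far: 189.875.
Correction k=1: B_{2}/2! · (f^{(1)}(45) − f^{(1)}(9)) = 1/12 · (-0.116709 − 0.277154) = -0.0328219.
Running total after k=1: 189.843.
Correction k=2: B_{4}/4! · (f^{(3)}(45) − f^{(3)}(9)) = −1/720 · (8.65369e-05 − 0.00503480) = 6.87258e-06.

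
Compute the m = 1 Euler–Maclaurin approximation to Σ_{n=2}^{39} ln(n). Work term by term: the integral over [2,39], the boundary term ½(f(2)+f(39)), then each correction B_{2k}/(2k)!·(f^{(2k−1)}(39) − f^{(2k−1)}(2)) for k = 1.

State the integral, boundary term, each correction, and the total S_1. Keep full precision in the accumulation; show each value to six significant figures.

S_1 ≈ 106.631

∫_2^39 ln(x) dx evaluates to 104.493.
Endpoint term: (f(2) + f(39))/2 = (0.693147 + 3.66356)/2 = 2.17835.
Running total after boundary: 106.671.
Order-1 term: 1/12 · (0.0256410 − 0.500000) = -0.0395299.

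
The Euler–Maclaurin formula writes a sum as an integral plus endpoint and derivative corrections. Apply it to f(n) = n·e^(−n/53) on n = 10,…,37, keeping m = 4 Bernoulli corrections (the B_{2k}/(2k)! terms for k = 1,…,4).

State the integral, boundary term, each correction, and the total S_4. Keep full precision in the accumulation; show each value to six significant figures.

Integral: ∫_10^37 x·e^(−x/53) dx = 391.680.
½[f(10) + f(37)] = ½[8.28052 + 18.4084] = 13.3444.
Integral + boundary = 405.025.
k=1: B_{2}/(2)! × [f^{(1)}(37) − f^{(1)}(10)] = 1/12 × (0.150196 − 0.671816) = -0.0434683.
After k=1: 404.981.
k=2: B_{4}/(4)! × [f^{(3)}(37) − f^{(3)}(10)] = −1/720 × (0.000407705 − 0.000828736) = 5.84766e-07.
After k=2: 404.981.
k=3: B_{6}/(6)! × [f^{(5)}(37) − f^{(5)}(10)] = 1/30240 × (2.71249e-07 − 5.04915e-07) = -7.72704e-12.
After k=3: 404.981.
k=4: B_{8}/(8)! × [f^{(7)}(37) − f^{(7)}(10)] = −1/1209600 × (1.41458e-10 − 2.54468e-10) = 9.34276e-17.

S_4 ≈ 404.981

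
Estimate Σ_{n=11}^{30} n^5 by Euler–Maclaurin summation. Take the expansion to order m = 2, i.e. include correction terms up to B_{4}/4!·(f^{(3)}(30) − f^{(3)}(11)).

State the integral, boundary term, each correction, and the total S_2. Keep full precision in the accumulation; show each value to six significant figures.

S_2 ≈ 1.33767e+08

Integral: ∫_11^30 x^5 dx = 1.21205e+08.
Boundary: ½(f(11) + f(30)) = ½(161051 + 2.43000e+07) = 1.22305e+07.
Integral + boundary = 1.33435e+08.
k=1: B_{2}/(2)! × [f^{(1)}(30) − f^{(1)}(11)] = 1/12 × (4.05000e+06 − 73205.0) = 331400.
After k=1: 1.33767e+08.
k=2: B_{4}/(4)! × [f^{(3)}(30) − f^{(3)}(11)] = −1/720 × (54000.0 − 7260.00) = -64.9167.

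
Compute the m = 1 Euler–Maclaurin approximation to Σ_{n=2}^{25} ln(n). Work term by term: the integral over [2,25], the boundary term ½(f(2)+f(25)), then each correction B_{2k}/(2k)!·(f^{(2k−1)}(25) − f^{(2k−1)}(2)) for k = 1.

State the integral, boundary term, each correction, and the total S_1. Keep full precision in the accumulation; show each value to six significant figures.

S_1 ≈ 58.0033

∫_2^25 ln(x) dx evaluates to 56.0856.
Endpoint term: (f(2) + f(25))/2 = (0.693147 + 3.21888)/2 = 1.95601.
Integral + boundary = 58.0416.
Order-1 term: 1/12 · (0.0400000 − 0.500000) = -0.0383333.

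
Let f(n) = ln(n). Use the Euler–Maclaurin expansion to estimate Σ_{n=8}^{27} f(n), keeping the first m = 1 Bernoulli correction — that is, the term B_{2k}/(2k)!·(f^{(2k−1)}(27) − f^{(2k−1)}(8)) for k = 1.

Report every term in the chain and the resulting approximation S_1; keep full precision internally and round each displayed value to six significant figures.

∫_8^27 ln(x) dx evaluates to 53.3521.
Boundary: ½(f(8) + f(27)) = ½(2.07944 + 3.29584) = 2.68764.
Running total after boundary: 56.0397.
Correction k=1: B_{2}/2! · (f^{(1)}(27) − f^{(1)}(8)) = 1/12 · (0.0370370 − 0.125000) = -0.00733025.

S_1 ≈ 56.0324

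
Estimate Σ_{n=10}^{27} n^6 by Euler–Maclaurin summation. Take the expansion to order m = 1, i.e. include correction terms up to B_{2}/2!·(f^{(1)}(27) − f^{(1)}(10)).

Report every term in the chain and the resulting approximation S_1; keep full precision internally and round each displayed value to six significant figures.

The integral term ∫_10^27 x^6 dx = 1.49291e+09.
½[f(10) + f(27)] = ½[1.00000e+06 + 3.87420e+08] = 1.94210e+08.
Running total after boundary: 1.68712e+09.
Correction k=1: B_{2}/2! · (f^{(1)}(27) − f^{(1)}(10)) = 1/12 · (8.60934e+07 − 600000) = 7.12445e+06.

S_1 ≈ 1.69424e+09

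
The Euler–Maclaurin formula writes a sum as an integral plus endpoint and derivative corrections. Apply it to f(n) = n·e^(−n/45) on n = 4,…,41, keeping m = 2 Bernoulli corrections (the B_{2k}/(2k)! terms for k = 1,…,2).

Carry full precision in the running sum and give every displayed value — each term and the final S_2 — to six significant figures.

S_2 ≈ 471.426

∫_4^41 x·e^(−x/45) dx evaluates to 461.420.
½[f(4) + f(41)] = ½[3.65979 + 16.4852] = 10.0725.
So far: 471.492.
k=1: B_{2}/(2)! × [f^{(1)}(41) − f^{(1)}(4)] = 1/12 × (0.0357402 − 0.833619) = -0.0664899.
After k=1: 471.426.
k=2: B_{4}/(4)! × [f^{(3)}(41) − f^{(3)}(4)] = −1/720 × (0.000414763 − 0.00131532) = 1.25077e-06.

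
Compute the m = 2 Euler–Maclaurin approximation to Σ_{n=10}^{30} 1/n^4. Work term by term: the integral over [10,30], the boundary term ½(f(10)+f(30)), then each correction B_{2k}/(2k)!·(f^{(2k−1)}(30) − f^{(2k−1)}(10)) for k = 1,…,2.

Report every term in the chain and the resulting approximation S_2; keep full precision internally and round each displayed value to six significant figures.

S_2 ≈ 0.000374908

∫_10^30 1/x^4 dx evaluates to 0.000320988.
Boundary: ½(f(10) + f(30)) = ½(0.000100000 + 1.23457e-06) = 5.06173e-05.
So far: 0.000371605.
k=1: B_{2}/(2)! × [f^{(1)}(30) − f^{(1)}(10)] = 1/12 × (-1.64609e-07 − (-4.00000e-05)) = 3.31962e-06.
After k=1: 0.000374925.
k=2: B_{4}/(4)! × [f^{(3)}(30) − f^{(3)}(10)] = −1/720 × (-5.48697e-09 − (-1.20000e-05)) = -1.66590e-08.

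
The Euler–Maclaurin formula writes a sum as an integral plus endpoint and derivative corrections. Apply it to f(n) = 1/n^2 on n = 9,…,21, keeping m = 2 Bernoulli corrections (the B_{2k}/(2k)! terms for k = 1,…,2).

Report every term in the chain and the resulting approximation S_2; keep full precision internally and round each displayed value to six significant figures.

The integral term ∫_9^21 1/x^2 dx = 0.0634921.
½[f(9) + f(21)] = ½[0.0123457 + 0.00226757] = 0.00730663.
So far: 0.0707987.
Correction k=1: B_{2}/2! · (f^{(1)}(21) − f^{(1)}(9)) = 1/12 · (-0.000215959 − (-0.00274348)) = 0.000210627.
Partial sum through k=1: 0.0710093.
Correction k=2: B_{4}/4! · (f^{(3)}(21) − f^{(3)}(9)) = −1/720 · (-5.87645e-06 − (-0.000406442)) = -5.56341e-07.

S_2 ≈ 0.0710088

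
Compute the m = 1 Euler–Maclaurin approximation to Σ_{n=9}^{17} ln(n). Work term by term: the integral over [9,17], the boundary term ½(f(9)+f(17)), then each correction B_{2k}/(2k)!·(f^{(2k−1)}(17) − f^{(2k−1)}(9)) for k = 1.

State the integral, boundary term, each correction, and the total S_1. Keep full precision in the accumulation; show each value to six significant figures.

Integral: ∫_9^17 ln(x) dx = 20.3896.
Endpoint term: (f(9) + f(17))/2 = (2.19722 + 2.83321)/2 = 2.51522.
Running total after boundary: 22.9048.
Correction k=1: B_{2}/2! · (f^{(1)}(17) − f^{(1)}(9)) = 1/12 · (0.0588235 − 0.111111) = -0.00435730.

S_1 ≈ 22.9005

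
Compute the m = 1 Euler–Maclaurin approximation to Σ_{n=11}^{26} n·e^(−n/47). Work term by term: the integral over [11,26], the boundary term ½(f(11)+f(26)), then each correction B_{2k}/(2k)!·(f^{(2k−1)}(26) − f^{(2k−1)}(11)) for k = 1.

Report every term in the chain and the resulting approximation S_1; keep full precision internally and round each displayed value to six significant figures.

S_1 ≈ 195.753

The integral term ∫_11^26 x·e^(−x/47) dx = 183.953.
½[f(11) + f(26)] = ½[8.70461 + 14.9529] = 11.8288.
So far: 195.782.
k=1: B_{2}/(2)! × [f^{(1)}(26) − f^{(1)}(11)] = 1/12 × (0.256965 − 0.606124) = -0.0290966.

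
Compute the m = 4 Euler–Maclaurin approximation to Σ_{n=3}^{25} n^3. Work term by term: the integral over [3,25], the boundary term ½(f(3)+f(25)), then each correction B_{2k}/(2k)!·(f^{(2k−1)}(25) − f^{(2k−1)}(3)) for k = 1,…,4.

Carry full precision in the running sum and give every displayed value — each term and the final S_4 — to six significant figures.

Integral: ∫_3^25 x^3 dx = 97636.0.
½[f(3) + f(25)] = ½[27.0000 + 15625.0] = 7826.00.
So far: 105462.
k=1: B_{2}/(2)! × [f^{(1)}(25) − f^{(1)}(3)] = 1/12 × (1875.00 − 27.0000) = 154.000.
Running total after k=1: 105616.
k=2: B_{4}/(4)! × [f^{(3)}(25) − f^{(3)}(3)] = −1/720 × (6.00000 − 6.00000) = 0.00000.
Running total after k=2: 105616.
k=3: B_{6}/(6)! × [f^{(5)}(25) − f^{(5)}(3)] = 1/30240 × (0.00000 − 0.00000) = 0.00000.
Running total after k=3: 105616.
k=4: B_{8}/(8)! × [f^{(7)}(25) − f^{(7)}(3)] = −1/1209600 × (0.00000 − 0.00000) = 0.00000.

S_4 ≈ 105616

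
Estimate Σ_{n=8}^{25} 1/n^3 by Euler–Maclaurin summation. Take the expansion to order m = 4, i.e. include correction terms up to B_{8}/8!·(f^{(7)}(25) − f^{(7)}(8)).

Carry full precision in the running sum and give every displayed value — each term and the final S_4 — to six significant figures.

∫_8^25 1/x^3 dx evaluates to 0.00701250.
Boundary: ½(f(8) + f(25)) = ½(0.00195312 + 6.40000e-05) = 0.00100856.
So far: 0.00802106.
Correction k=1: B_{2}/2! · (f^{(1)}(25) − f^{(1)}(8)) = 1/12 · (-7.68000e-06 − (-0.000732422)) = 6.03952e-05.
After k=1: 0.00808146.
Correction k=2: B_{4}/4! · (f^{(3)}(25) − f^{(3)}(8)) = −1/720 · (-2.45760e-07 − (-0.000228882)) = -3.17550e-07.
After k=2: 0.00808114.
Correction k=3: B_{6}/6! · (f^{(5)}(25) − f^{(5)}(8)) = 1/30240 · (-1.65151e-08 − (-0.000150204)) = 4.96651e-09.
After k=3: 0.00808115.
Correction k=4: B_{8}/8! · (f^{(7)}(25) − f^{(7)}(8)) = −1/1209600 · (-1.90254e-09 − (-0.000168979)) = -1.39697e-10.

S_4 ≈ 0.00808114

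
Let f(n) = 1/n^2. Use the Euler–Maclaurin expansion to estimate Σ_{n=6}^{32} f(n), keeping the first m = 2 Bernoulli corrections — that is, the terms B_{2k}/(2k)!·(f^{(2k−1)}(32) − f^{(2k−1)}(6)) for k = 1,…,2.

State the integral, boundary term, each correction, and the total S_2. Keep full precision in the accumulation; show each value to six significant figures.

S_2 ≈ 0.150556

Integral: ∫_6^32 1/x^2 dx = 0.135417.
Boundary: ½(f(6) + f(32)) = ½(0.0277778 + 0.000976562) = 0.0143772.
So far: 0.149794.
Correction k=1: B_{2}/2! · (f^{(1)}(32) − f^{(1)}(6)) = 1/12 · (-6.10352e-05 − (-0.00925926)) = 0.000766519.
Running total after k=1: 0.150560.
Correction k=2: B_{4}/4! · (f^{(3)}(32) − f^{(3)}(6)) = −1/720 · (-7.15256e-07 − (-0.00308642)) = -4.28570e-06.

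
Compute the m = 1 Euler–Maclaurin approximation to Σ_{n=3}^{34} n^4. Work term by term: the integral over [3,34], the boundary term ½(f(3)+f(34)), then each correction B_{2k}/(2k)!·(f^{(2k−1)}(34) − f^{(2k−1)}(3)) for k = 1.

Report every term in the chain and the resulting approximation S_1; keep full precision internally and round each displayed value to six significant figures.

Integral: ∫_3^34 x^4 dx = 9.08704e+06.
Boundary: ½(f(3) + f(34)) = ½(81.0000 + 1.33634e+06) = 668208.
So far: 9.75524e+06.
k=1: B_{2}/(2)! × [f^{(1)}(34) − f^{(1)}(3)] = 1/12 × (157216 − 108.000) = 13092.3.

S_1 ≈ 9.76834e+06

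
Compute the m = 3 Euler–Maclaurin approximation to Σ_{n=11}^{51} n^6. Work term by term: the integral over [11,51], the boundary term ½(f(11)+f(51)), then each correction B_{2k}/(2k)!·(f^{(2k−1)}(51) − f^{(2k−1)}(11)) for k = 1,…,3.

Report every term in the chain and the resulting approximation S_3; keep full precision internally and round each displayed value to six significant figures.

∫_11^51 x^6 dx evaluates to 1.28199e+11.
Endpoint term: (f(11) + f(51))/2 = (1.77156e+06 + 1.75963e+10)/2 = 8.79903e+09.
Running total after boundary: 1.36998e+11.
Order-1 term: 1/12 · (2.07015e+09 − 966306) = 1.72432e+08.
Running total after k=1: 1.37170e+11.
Order-2 term: −1/720 · (1.59181e+07 − 159720) = -21886.7.
Running total after k=2: 1.37170e+11.
Order-3 term: 1/30240 · (36720.0 − 7920.00) = 0.952381.

S_3 ≈ 1.37170e+11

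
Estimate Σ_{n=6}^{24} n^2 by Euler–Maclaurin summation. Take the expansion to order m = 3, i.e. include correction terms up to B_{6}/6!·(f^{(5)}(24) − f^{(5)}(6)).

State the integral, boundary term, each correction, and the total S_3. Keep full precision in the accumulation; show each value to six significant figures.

S_3 ≈ 4845.00

∫_6^24 x^2 dx evaluates to 4536.00.
Boundary: ½(f(6) + f(24)) = ½(36.0000 + 576.000) = 306.000.
So far: 4842.00.
k=1: B_{2}/(2)! × [f^{(1)}(24) − f^{(1)}(6)] = 1/12 × (48.0000 − 12.0000) = 3.00000.
After k=1: 4845.00.
k=2: B_{4}/(4)! × [f^{(3)}(24) − f^{(3)}(6)] = −1/720 × (0.00000 − 0.00000) = 0.00000.
After k=2: 4845.00.
k=3: B_{6}/(6)! × [f^{(5)}(24) − f^{(5)}(6)] = 1/30240 × (0.00000 − 0.00000) = 0.00000.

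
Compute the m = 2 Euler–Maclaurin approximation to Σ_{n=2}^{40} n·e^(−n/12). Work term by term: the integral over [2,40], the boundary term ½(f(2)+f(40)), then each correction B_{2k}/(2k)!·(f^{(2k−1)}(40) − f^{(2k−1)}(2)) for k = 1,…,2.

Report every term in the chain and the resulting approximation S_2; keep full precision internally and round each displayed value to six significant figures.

Integral: ∫_2^40 x·e^(−x/12) dx = 119.948.
Endpoint term: (f(2) + f(40))/2 = (1.69296 + 1.42696)/2 = 1.55996.
Integral + boundary = 121.508.
Correction k=1: B_{2}/2! · (f^{(1)}(40) − f^{(1)}(2)) = 1/12 · (-0.0832393 − 0.705401) = -0.0657201.
After k=1: 121.443.
Correction k=2: B_{4}/4! · (f^{(3)}(40) − f^{(3)}(2)) = −1/720 · (-8.25787e-05 − 0.0166553) = 2.32471e-05.

S_2 ≈ 121.443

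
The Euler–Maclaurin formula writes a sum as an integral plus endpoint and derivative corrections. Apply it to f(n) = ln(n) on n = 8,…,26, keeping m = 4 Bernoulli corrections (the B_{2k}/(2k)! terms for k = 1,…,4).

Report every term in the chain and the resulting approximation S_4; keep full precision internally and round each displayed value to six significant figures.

S_4 ≈ 52.7365

Integral: ∫_8^26 ln(x) dx = 50.0750.
½[f(8) + f(26)] = ½[2.07944 + 3.25810] = 2.66877.
So far: 52.7437.
k=1: B_{2}/(2)! × [f^{(1)}(26) − f^{(1)}(8)] = 1/12 × (0.0384615 − 0.125000) = -0.00721154.
Partial sum through k=1: 52.7365.
k=2: B_{4}/(4)! × [f^{(3)}(26) − f^{(3)}(8)] = −1/720 × (0.000113792 − 0.00390625) = 5.26730e-06.
Partial sum through k=2: 52.7365.
k=3: B_{6}/(6)! × [f^{(5)}(26) − f^{(5)}(8)] = 1/30240 × (2.01997e-06 − 0.000732422) = -2.41535e-08.
Partial sum through k=3: 52.7365.
k=4: B_{8}/(8)! × [f^{(7)}(26) − f^{(7)}(8)] = −1/1209600 × (8.96436e-08 − 0.000343323) = 2.83758e-10.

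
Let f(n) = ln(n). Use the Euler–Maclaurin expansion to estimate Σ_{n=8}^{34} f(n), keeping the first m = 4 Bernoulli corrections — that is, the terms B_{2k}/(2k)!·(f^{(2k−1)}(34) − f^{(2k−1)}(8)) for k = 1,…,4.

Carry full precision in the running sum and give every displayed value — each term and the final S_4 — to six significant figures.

The integral term ∫_8^34 ln(x) dx = 77.2607.
Boundary: ½(f(8) + f(34)) = ½(2.07944 + 3.52636) = 2.80290.
Running total after boundary: 80.0636.
k=1: B_{2}/(2)! × [f^{(1)}(34) − f^{(1)}(8)] = 1/12 × (0.0294118 − 0.125000) = -0.00796569.
Partial sum through k=1: 80.0557.
k=2: B_{4}/(4)! × [f^{(3)}(34) − f^{(3)}(8)] = −1/720 × (5.08854e-05 − 0.00390625) = 5.35467e-06.
Partial sum through k=2: 80.0557.
k=3: B_{6}/(6)! × [f^{(5)}(34) − f^{(5)}(8)] = 1/30240 × (5.28222e-07 − 0.000732422) = -2.42028e-08.
Partial sum through k=3: 80.0557.
k=4: B_{8}/(8)! × [f^{(7)}(34) − f^{(7)}(8)] = −1/1209600 × (1.37082e-08 − 0.000343323) = 2.83820e-10.

S_4 ≈ 80.0557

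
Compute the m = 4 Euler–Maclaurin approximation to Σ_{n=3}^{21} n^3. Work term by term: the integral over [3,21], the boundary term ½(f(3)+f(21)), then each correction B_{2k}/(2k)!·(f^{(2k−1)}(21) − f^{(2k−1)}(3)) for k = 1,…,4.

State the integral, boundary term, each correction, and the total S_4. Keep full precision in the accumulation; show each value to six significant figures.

∫_3^21 x^3 dx evaluates to 48600.0.
Boundary: ½(f(3) + f(21)) = ½(27.0000 + 9261.00) = 4644.00.
Integral + boundary = 53244.0.
Order-1 term: 1/12 · (1323.00 − 27.0000) = 108.000.
Partial sum through k=1: 53352.0.
Order-2 term: −1/720 · (6.00000 − 6.00000) = 0.00000.
Partial sum through k=2: 53352.0.
Order-3 term: 1/30240 · (0.00000 − 0.00000) = 0.00000.
Partial sum through k=3: 53352.0.
Order-4 term: −1/1209600 · (0.00000 − 0.00000) = 0.00000.

S_4 ≈ 53352.0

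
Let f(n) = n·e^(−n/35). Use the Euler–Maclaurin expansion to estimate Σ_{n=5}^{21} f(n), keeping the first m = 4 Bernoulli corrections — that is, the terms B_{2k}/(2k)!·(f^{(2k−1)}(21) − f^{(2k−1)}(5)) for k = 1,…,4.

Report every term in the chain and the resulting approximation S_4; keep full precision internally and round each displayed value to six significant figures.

S_4 ≈ 145.844

Integral: ∫_5^21 x·e^(−x/35) dx = 137.958.
½[f(5) + f(21)] = ½[4.33439 + 11.5250] = 7.92972.
Running total after boundary: 145.888.
Order-1 term: 1/12 · (0.219525 − 0.743038) = -0.0436261.
After k=1: 145.844.
Order-2 term: −1/720 · (0.00107522 − 0.00202187) = 1.31479e-06.
After k=2: 145.844.
Order-3 term: 1/30240 · (1.60918e-06 − 2.80586e-06) = -3.95730e-11.
After k=3: 145.844.
Order-4 term: −1/1209600 · (1.91071e-09 − 3.23365e-09) = 1.09370e-15.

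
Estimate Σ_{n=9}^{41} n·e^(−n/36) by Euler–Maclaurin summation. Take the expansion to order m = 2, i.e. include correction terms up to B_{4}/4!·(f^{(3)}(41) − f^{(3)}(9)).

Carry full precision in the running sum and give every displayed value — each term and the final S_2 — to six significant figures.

S_2 ≈ 384.149

The integral term ∫_9^41 x·e^(−x/36) dx = 374.133.
½[f(9) + f(41)] = ½[7.00921 + 13.1272] = 10.0682.
So far: 384.202.
k=1: B_{2}/(2)! × [f^{(1)}(41) − f^{(1)}(9)] = 1/12 × (-0.0444687 − 0.584101) = -0.0523808.
After k=1: 384.149.
k=2: B_{4}/(4)! × [f^{(3)}(41) − f^{(3)}(9)] = −1/720 × (0.000459784 − 0.00165255) = 1.65662e-06.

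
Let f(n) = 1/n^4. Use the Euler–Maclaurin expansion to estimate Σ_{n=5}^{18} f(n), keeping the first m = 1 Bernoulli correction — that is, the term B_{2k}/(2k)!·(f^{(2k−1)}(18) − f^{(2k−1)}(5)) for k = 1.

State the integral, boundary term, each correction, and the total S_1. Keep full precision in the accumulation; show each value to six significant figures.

S_1 ≈ 0.00352076

The integral term ∫_5^18 1/x^4 dx = 0.00260951.
½[f(5) + f(18)] = ½[0.00160000 + 9.52599e-06] = 0.000804763.
Running total after boundary: 0.00341427.
Order-1 term: 1/12 · (-2.11689e-06 − (-0.00128000)) = 0.000106490.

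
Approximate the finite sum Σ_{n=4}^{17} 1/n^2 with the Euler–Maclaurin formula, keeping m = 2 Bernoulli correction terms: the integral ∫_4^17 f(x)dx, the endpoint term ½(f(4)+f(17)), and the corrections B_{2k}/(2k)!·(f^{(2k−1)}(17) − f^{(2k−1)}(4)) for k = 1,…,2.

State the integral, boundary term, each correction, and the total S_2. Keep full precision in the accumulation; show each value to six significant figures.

∫_4^17 1/x^2 dx evaluates to 0.191176.
Endpoint term: (f(4) + f(17))/2 = (0.0625000 + 0.00346021)/2 = 0.0329801.
Running total after boundary: 0.224157.
Order-1 term: 1/12 · (-0.000407083 − (-0.0312500)) = 0.00257024.
Running total after k=1: 0.226727.
Order-2 term: −1/720 · (-1.69031e-05 − (-0.0234375)) = -3.25286e-05.

S_2 ≈ 0.226694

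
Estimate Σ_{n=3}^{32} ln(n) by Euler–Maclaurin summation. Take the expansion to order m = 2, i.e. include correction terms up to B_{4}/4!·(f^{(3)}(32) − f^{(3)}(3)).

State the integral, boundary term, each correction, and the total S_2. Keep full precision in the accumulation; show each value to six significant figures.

∫_3^32 ln(x) dx evaluates to 78.6077.
Endpoint term: (f(3) + f(32))/2 = (1.09861 + 3.46574)/2 = 2.28217.
Running total after boundary: 80.8899.
k=1: B_{2}/(2)! × [f^{(1)}(32) − f^{(1)}(3)] = 1/12 × (0.0312500 − 0.333333) = -0.0251736.
After k=1: 80.8647.
k=2: B_{4}/(4)! × [f^{(3)}(32) − f^{(3)}(3)] = −1/720 × (6.10352e-05 − 0.0740741) = 0.000102796.

S_2 ≈ 80.8648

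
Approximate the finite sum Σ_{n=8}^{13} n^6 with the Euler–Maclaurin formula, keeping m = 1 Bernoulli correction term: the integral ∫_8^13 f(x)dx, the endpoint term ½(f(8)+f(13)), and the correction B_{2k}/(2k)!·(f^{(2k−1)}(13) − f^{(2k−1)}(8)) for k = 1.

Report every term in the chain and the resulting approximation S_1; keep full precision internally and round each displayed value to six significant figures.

∫_8^13 x^6 dx evaluates to 8.66448e+06.
Endpoint term: (f(8) + f(13))/2 = (262144 + 4.82681e+06)/2 = 2.54448e+06.
So far: 1.12090e+07.
Correction k=1: B_{2}/2! · (f^{(1)}(13) − f^{(1)}(8)) = 1/12 · (2.22776e+06 − 196608) = 169262.

S_1 ≈ 1.13782e+07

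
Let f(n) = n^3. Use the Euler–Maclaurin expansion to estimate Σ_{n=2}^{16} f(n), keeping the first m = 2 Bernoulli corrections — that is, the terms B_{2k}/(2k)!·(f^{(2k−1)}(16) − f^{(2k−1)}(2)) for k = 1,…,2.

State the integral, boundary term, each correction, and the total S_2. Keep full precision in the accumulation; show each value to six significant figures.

S_2 ≈ 18495.0

∫_2^16 x^3 dx evaluates to 16380.0.
Boundary: ½(f(2) + f(16)) = ½(8.00000 + 4096.00) = 2052.00.
So far: 18432.0.
k=1: B_{2}/(2)! × [f^{(1)}(16) − f^{(1)}(2)] = 1/12 × (768.000 − 12.0000) = 63.0000.
Partial sum through k=1: 18495.0.
k=2: B_{4}/(4)! × [f^{(3)}(16) − f^{(3)}(2)] = −1/720 × (6.00000 − 6.00000) = 0.00000.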